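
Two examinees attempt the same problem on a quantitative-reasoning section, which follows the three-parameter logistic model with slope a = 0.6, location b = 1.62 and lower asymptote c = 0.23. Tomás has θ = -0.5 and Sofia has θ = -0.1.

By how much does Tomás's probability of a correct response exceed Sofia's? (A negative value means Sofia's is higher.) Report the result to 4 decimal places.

-0.0337

P(θ) = c + (1 − c) · 1 / (1 + exp(−a(θ − b)))
P(Tomás) = 0.3986  [exponent -1.2720]
P(Sofia) = 0.4323  [exponent -1.0320]
Difference = 0.3986 − 0.4323 = -0.0337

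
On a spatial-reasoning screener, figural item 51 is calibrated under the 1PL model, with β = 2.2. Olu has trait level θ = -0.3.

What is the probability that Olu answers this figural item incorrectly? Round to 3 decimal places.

P(θ) = 1 / (1 + exp(−(θ − β)))
Exponent: (-0.3 − 2.2) = -2.5000
1/(1 + e^{2.5000}) = 0.0759
P = 0.0759
P(incorrect) = 1 − 0.0759 = 0.9241

0.924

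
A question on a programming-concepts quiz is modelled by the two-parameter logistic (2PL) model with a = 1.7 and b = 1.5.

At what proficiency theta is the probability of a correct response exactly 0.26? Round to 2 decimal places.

0.88

P(theta) = 1 / (1 + exp(−a(theta − b)))
logit = ln(0.2600/0.7400) = -1.0460
theta = b + logit/(a) = 1.5 + (-1.0460)/1.7000 = 0.8847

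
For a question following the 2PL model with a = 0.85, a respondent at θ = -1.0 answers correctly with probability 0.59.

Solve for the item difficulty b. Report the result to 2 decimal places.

-1.43

P(θ) = 1 / (1 + exp(−a(θ − b)))
logit(0.59) = ln(0.59/0.41) = 0.3640
b = θ − logit/(a) = -1.0 − 0.3640/0.8500 = -1.4282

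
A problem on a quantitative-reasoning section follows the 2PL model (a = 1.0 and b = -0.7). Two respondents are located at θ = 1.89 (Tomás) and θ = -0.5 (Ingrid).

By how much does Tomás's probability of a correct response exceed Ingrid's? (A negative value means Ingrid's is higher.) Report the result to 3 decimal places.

P(θ) = 1 / (1 + exp(−a(θ − b)))
P(Tomás) = 0.9302  [exponent 2.5900]
P(Ingrid) = 0.5498  [exponent 0.2000]
Difference = 0.9302 − 0.5498 = 0.3804

0.380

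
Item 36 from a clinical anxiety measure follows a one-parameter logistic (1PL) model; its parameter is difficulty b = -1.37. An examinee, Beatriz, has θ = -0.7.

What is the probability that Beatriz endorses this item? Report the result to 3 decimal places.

P(θ) = 1 / (1 + exp(−(θ − b)))
Exponent: (-0.7 − (-1.37)) = 0.6700
1/(1 + e^{-0.6700}) = 0.6615
P = 0.6615

0.662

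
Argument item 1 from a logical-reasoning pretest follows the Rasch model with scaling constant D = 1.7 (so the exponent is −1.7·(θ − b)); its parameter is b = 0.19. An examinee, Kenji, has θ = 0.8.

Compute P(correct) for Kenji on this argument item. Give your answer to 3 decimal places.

0.738

P(θ) = 1 / (1 + exp(−D·(θ − b)))
Exponent: 1.7 × (0.8 − 0.19) = 1.0370
1/(1 + e^{-1.0370}) = 0.7383
P = 0.7383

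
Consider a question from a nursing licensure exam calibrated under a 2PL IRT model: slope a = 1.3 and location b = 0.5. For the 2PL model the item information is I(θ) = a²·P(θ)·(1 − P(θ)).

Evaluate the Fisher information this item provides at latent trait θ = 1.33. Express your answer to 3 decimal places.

0.320

P = 1/(1+e^{-1.0790}) = 0.7463
P(1−P) = 0.7463 × 0.2537 = 0.1893
I = a² × P(1−P) = 1.3² × 0.1893 = 0.31997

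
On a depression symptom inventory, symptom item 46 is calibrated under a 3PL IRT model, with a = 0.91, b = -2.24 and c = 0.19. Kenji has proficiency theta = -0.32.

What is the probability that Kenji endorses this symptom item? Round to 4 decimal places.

P(theta) = c + (1 − c) · 1 / (1 + exp(−a(theta − b)))
Exponent: 0.91 × (-0.32 − (-2.24)) = 1.7472
1/(1 + e^{-1.7472}) = 0.8516
P = 0.19 + 0.81 × 0.8516 = 0.8798

0.8798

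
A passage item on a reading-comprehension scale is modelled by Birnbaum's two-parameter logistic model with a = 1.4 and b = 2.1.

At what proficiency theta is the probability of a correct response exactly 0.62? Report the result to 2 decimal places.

P(theta) = 1 / (1 + exp(−a(theta − b)))
logit = ln(0.6200/0.3800) = 0.4895
theta = b + logit/(a) = 2.1 + 0.4895/1.4000 = 2.4497

2.45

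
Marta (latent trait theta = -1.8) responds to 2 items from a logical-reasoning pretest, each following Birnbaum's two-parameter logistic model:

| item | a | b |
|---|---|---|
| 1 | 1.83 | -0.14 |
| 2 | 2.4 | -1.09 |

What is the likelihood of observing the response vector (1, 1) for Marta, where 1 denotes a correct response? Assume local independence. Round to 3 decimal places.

P(theta) = 1 / (1 + exp(−a(theta − b)))
P_1 = 1/(1+e^{3.0378}) = 0.0457
P_2 = 1/(1+e^{1.7040}) = 0.1539
L = P_1 × P_2 = 0.0457 × 0.1539 = 0.00704

0.007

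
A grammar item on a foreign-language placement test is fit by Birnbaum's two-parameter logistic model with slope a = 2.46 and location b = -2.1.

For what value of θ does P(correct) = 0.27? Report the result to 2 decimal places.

P(θ) = 1 / (1 + exp(−a(θ − b)))
logit = ln(0.2700/0.7300) = -0.9946
θ = b + logit/(a) = -2.1 + (-0.9946)/2.4600 = -2.5043

-2.50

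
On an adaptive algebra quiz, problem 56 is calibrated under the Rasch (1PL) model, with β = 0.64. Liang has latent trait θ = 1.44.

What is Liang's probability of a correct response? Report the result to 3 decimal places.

0.690

P(θ) = 1 / (1 + exp(−(θ − β)))
Exponent: (1.44 − 0.64) = 0.8000
1/(1 + e^{-0.8000}) = 0.6900
P = 0.6900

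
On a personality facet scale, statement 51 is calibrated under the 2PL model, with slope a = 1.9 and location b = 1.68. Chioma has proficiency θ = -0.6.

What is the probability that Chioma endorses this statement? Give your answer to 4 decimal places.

0.0130

P(θ) = 1 / (1 + exp(−a(θ − b)))
Exponent: 1.9 × (-0.6 − 1.68) = -4.3320
1/(1 + e^{4.3320}) = 0.0130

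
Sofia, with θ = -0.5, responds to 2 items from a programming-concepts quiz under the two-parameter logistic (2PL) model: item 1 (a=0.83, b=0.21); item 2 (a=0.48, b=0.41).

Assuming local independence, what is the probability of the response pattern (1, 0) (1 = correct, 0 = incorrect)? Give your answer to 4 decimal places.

P(θ) = 1 / (1 + exp(−a(θ − b)))
P_1 = 1/(1+e^{0.5893}) = 0.3568
P_2 = 1/(1+e^{0.4368}) = 0.3925
L = P_1 × (1−P_2) = 0.3568 × 0.6075 = 0.21675

0.2168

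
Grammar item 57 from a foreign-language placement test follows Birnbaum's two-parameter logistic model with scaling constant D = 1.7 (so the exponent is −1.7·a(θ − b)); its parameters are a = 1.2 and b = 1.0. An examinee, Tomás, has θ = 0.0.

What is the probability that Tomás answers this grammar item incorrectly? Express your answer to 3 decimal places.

0.885

P(θ) = 1 / (1 + exp(−D·a(θ − b)))
Exponent: 1.7 × 1.2 × (0.0 − 1.0) = -2.0400
1/(1 + e^{2.0400}) = 0.1151
P = 0.1151
P(incorrect) = 1 − 0.1151 = 0.8849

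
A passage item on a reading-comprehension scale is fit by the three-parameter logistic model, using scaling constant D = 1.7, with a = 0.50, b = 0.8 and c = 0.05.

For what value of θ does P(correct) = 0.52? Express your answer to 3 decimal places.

0.775

P(θ) = c + (1 − c) · 1 / (1 + exp(−D·a(θ − b)))
Remove guessing floor: (0.52 − 0.05)/(1 − 0.05) = 0.4947
logit = ln(0.4947/0.5053) = -0.0211
θ = b + logit/(1.7·a) = 0.8 + (-0.0211)/0.8500 = 0.7752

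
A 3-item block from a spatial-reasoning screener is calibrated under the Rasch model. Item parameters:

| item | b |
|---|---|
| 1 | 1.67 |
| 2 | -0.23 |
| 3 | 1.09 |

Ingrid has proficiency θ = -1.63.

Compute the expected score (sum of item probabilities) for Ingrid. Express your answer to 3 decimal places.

P(θ) = 1 / (1 + exp(−(θ − b)))
P_1 = 1/(1+e^{3.3000}) = 0.0356
P_2 = 1/(1+e^{1.4000}) = 0.1978
P_3 = 1/(1+e^{2.7200}) = 0.0618
E[score] = 0.0356 + 0.1978 + 0.0618 = 0.2952

0.295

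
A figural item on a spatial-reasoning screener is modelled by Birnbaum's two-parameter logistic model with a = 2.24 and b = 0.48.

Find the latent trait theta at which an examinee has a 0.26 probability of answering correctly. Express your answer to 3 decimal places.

P(theta) = 1 / (1 + exp(−a(theta − b)))
logit = ln(0.2600/0.7400) = -1.0460
theta = b + logit/(a) = 0.48 + (-1.0460)/2.2400 = 0.0130

0.013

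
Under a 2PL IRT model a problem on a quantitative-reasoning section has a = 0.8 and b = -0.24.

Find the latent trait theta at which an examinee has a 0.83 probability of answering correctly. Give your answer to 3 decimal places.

P(theta) = 1 / (1 + exp(−a(theta − b)))
logit = ln(0.8300/0.1700) = 1.5856
theta = b + logit/(a) = -0.24 + 1.5856/0.8000 = 1.7420

1.742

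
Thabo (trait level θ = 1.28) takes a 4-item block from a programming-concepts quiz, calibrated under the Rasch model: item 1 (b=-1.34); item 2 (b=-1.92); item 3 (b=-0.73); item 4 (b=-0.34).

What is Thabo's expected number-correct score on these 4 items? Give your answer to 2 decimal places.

3.61

P(θ) = 1 / (1 + exp(−(θ − b)))
P_1 = 1/(1+e^{-2.6200}) = 0.9321
P_2 = 1/(1+e^{-3.2000}) = 0.9608
P_3 = 1/(1+e^{-2.0100}) = 0.8818
P_4 = 1/(1+e^{-1.6200}) = 0.8348
E[score] = 0.9321 + 0.9608 + 0.8818 + 0.8348 = 3.6096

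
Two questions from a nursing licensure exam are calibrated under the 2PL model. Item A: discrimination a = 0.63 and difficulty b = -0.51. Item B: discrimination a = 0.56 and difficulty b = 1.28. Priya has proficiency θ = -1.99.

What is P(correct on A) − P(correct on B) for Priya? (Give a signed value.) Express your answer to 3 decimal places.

0.144

P(θ) = 1 / (1 + exp(−a(θ − b)))
P_A = 0.2824
P_B = 0.1381
P_A − P_B = 0.1443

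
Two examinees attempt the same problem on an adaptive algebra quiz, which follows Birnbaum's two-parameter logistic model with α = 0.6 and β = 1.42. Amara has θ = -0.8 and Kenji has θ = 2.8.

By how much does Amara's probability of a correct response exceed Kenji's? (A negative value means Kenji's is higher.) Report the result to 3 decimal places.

-0.487

P(θ) = 1 / (1 + exp(−α(θ − β)))
P(Amara) = 0.2088  [exponent -1.3320]
P(Kenji) = 0.6959  [exponent 0.8280]
Difference = 0.2088 − 0.6959 = -0.4871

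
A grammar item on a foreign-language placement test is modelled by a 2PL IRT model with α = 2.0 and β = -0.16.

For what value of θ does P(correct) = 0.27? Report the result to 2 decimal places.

-0.66

P(θ) = 1 / (1 + exp(−α(θ − β)))
logit = ln(0.2700/0.7300) = -0.9946
θ = β + logit/(α) = -0.16 + (-0.9946)/2.0000 = -0.6573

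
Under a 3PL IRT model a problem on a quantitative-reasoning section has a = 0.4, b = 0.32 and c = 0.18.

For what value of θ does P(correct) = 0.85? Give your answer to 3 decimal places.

P(θ) = c + (1 − c) · 1 / (1 + exp(−a(θ − b)))
Remove guessing floor: (0.85 − 0.18)/(1 − 0.18) = 0.8171
logit = ln(0.8171/0.1829) = 1.4966
θ = b + logit/(a) = 0.32 + 1.4966/0.4000 = 4.0616

4.062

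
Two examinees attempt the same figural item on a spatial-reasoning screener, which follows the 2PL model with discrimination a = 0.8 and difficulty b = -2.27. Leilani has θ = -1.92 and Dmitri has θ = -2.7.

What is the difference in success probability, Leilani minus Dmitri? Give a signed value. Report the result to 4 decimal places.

0.1547

P(θ) = 1 / (1 + exp(−a(θ − b)))
P(Leilani) = 0.5695  [exponent 0.2800]
P(Dmitri) = 0.4148  [exponent -0.3440]
Difference = 0.5695 − 0.4148 = 0.1547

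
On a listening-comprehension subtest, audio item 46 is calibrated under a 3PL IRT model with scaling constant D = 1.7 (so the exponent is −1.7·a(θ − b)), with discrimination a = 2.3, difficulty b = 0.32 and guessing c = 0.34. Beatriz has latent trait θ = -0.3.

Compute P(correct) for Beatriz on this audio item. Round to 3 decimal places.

0.394

P(θ) = c + (1 − c) · 1 / (1 + exp(−D·a(θ − b)))
Exponent: 1.7 × 2.3 × (-0.3 − 0.32) = -2.4242
1/(1 + e^{2.4242}) = 0.0813
P = 0.34 + 0.66 × 0.0813 = 0.3937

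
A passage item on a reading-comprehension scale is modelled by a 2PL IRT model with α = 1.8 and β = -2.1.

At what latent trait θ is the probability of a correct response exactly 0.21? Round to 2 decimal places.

-2.84

P(θ) = 1 / (1 + exp(−α(θ − β)))
logit = ln(0.2100/0.7900) = -1.3249
θ = β + logit/(α) = -2.1 + (-1.3249)/1.8000 = -2.8361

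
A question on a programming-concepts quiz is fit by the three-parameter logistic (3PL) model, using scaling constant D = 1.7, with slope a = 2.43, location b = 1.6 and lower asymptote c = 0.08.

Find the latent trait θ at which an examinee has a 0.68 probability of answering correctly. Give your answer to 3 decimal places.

1.752

P(θ) = c + (1 − c) · 1 / (1 + exp(−D·a(θ − b)))
Remove guessing floor: (0.68 − 0.08)/(1 − 0.08) = 0.6522
logit = ln(0.6522/0.3478) = 0.6286
θ = b + logit/(1.7·a) = 1.6 + 0.6286/4.1310 = 1.7522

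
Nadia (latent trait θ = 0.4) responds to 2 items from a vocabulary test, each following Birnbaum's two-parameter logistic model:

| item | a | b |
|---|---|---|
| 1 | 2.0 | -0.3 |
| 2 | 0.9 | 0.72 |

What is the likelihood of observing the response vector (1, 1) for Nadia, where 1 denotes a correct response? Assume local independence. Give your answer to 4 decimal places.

P(θ) = 1 / (1 + exp(−a(θ − b)))
P_1 = 1/(1+e^{-1.4000}) = 0.8022
P_2 = 1/(1+e^{0.2880}) = 0.4285
L = P_1 × P_2 = 0.8022 × 0.4285 = 0.34373

0.3437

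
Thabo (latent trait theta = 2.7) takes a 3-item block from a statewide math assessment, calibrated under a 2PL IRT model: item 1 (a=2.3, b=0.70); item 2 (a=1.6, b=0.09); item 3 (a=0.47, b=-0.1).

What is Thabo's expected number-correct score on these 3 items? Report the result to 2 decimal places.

P(theta) = 1 / (1 + exp(−a(theta − b)))
P_1 = 1/(1+e^{-4.6000}) = 0.9900
P_2 = 1/(1+e^{-4.1760}) = 0.9849
P_3 = 1/(1+e^{-1.3160}) = 0.7885
E[score] = 0.9900 + 0.9849 + 0.7885 = 2.7634

2.76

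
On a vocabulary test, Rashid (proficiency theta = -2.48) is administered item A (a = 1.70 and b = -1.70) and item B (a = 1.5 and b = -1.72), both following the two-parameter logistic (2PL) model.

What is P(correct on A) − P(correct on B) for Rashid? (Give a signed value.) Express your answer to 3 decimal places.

P(theta) = 1 / (1 + exp(−a(theta − b)))
P_A = 0.2098
P_B = 0.2423
P_A − P_B = -0.0325

-0.032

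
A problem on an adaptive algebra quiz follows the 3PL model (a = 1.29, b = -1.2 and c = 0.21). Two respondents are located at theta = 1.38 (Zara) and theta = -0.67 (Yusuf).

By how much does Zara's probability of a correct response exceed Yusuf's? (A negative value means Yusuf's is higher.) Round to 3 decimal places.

0.238

P(theta) = c + (1 − c) · 1 / (1 + exp(−a(theta − b)))
P(Zara) = 0.9727  [exponent 3.3282]
P(Yusuf) = 0.7350  [exponent 0.6837]
Difference = 0.9727 − 0.7350 = 0.2376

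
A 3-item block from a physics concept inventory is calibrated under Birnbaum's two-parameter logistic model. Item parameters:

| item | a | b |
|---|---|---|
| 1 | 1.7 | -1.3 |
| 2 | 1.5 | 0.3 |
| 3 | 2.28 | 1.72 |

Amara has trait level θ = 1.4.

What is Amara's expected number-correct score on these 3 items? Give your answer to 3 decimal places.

P(θ) = 1 / (1 + exp(−a(θ − b)))
P_1 = 1/(1+e^{-4.5900}) = 0.9899
P_2 = 1/(1+e^{-1.6500}) = 0.8389
P_3 = 1/(1+e^{0.7296}) = 0.3253
E[score] = 0.9899 + 0.8389 + 0.3253 = 2.1541

2.154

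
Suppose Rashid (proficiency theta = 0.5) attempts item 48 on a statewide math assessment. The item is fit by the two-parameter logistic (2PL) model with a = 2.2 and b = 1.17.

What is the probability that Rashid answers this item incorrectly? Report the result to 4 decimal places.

P(theta) = 1 / (1 + exp(−a(theta − b)))
Exponent: 2.2 × (0.5 − 1.17) = -1.4740
1/(1 + e^{1.4740}) = 0.1863
P(incorrect) = 1 − 0.1863 = 0.8137

0.8137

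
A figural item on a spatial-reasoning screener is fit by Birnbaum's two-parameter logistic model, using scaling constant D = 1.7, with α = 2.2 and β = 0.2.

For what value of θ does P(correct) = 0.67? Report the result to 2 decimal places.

P(θ) = 1 / (1 + exp(−D·α(θ − β)))
logit = ln(0.6700/0.3300) = 0.7082
θ = β + logit/(1.7·α) = 0.2 + 0.7082/3.7400 = 0.3894

0.39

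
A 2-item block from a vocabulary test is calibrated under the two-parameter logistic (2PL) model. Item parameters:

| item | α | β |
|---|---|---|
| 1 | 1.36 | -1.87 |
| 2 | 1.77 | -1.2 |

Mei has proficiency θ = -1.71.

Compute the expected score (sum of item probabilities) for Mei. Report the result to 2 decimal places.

P(θ) = 1 / (1 + exp(−α(θ − β)))
P_1 = 1/(1+e^{-0.2176}) = 0.5542
P_2 = 1/(1+e^{0.9027}) = 0.2885
E[score] = 0.5542 + 0.2885 = 0.8427

0.84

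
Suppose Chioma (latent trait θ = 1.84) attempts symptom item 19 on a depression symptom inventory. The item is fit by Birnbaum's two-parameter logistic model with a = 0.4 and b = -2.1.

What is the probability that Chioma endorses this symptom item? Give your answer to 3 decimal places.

P(θ) = 1 / (1 + exp(−a(θ − b)))
Exponent: 0.4 × (1.84 − (-2.1)) = 1.5760
1/(1 + e^{-1.5760}) = 0.8286

0.829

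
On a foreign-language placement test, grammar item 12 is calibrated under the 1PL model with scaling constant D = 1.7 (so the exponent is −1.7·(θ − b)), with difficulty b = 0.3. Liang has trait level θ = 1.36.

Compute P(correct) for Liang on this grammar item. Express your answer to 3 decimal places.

0.858

P(θ) = 1 / (1 + exp(−D·(θ − b)))
Exponent: 1.7 × (1.36 − 0.3) = 1.8020
1/(1 + e^{-1.8020}) = 0.8584
P = 0.8584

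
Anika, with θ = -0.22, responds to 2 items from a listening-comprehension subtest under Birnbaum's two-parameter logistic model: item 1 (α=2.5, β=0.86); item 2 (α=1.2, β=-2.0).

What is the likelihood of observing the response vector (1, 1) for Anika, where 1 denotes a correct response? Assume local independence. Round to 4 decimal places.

0.0563

P(θ) = 1 / (1 + exp(−α(θ − β)))
P_1 = 1/(1+e^{2.7000}) = 0.0630
P_2 = 1/(1+e^{-2.1360}) = 0.8944
L = P_1 × P_2 = 0.0630 × 0.8944 = 0.05632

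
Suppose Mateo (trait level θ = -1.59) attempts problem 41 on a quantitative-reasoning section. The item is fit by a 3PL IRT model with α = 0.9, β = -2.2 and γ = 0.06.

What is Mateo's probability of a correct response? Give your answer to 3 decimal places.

0.656

P(θ) = γ + (1 − γ) · 1 / (1 + exp(−α(θ − β)))
Exponent: 0.9 × (-1.59 − (-2.2)) = 0.5490
1/(1 + e^{-0.5490}) = 0.6339
P = 0.06 + 0.94 × 0.6339 = 0.6559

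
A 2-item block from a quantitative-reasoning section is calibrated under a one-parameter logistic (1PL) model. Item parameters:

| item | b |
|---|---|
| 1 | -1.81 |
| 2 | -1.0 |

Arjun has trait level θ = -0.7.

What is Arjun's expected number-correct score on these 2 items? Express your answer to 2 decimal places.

1.33

P(θ) = 1 / (1 + exp(−(θ − b)))
P_1 = 1/(1+e^{-1.1100}) = 0.7521
P_2 = 1/(1+e^{-0.3000}) = 0.5744
E[score] = 0.7521 + 0.5744 = 1.3266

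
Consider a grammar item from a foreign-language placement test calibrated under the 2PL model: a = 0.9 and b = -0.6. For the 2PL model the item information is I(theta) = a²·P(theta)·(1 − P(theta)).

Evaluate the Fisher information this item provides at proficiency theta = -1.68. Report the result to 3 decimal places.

P = 1/(1+e^{0.9720}) = 0.2745
P(1−P) = 0.2745 × 0.7255 = 0.1991
I = a² × P(1−P) = 0.9² × 0.1991 = 0.16130

0.161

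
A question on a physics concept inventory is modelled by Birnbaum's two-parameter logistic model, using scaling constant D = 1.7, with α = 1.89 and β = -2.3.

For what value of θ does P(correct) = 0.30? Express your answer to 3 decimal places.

-2.564

P(θ) = 1 / (1 + exp(−D·α(θ − β)))
logit = ln(0.3000/0.7000) = -0.8473
θ = β + logit/(1.7·α) = -2.3 + (-0.8473)/3.2130 = -2.5637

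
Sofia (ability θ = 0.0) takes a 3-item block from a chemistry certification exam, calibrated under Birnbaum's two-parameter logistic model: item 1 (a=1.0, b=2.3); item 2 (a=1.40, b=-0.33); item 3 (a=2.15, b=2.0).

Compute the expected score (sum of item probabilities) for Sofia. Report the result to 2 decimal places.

P(θ) = 1 / (1 + exp(−a(θ − b)))
P_1 = 1/(1+e^{2.3000}) = 0.0911
P_2 = 1/(1+e^{-0.4620}) = 0.6135
P_3 = 1/(1+e^{4.3000}) = 0.0134
E[score] = 0.0911 + 0.6135 + 0.0134 = 0.7180

0.72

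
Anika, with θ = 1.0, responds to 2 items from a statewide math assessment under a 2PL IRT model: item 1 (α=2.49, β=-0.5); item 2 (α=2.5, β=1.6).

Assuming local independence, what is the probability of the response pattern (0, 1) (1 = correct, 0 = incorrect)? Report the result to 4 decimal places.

P(θ) = 1 / (1 + exp(−α(θ − β)))
P_1 = 1/(1+e^{-3.7350}) = 0.9767
P_2 = 1/(1+e^{1.5000}) = 0.1824
L = (1−P_1) × P_2 = 0.0233 × 0.1824 = 0.00425

0.0043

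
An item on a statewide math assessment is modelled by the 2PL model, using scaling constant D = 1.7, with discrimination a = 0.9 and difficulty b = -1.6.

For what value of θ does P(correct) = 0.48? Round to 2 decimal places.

P(θ) = 1 / (1 + exp(−D·a(θ − b)))
logit = ln(0.4800/0.5200) = -0.0800
θ = b + logit/(1.7·a) = -1.6 + (-0.0800)/1.5300 = -1.6523

-1.65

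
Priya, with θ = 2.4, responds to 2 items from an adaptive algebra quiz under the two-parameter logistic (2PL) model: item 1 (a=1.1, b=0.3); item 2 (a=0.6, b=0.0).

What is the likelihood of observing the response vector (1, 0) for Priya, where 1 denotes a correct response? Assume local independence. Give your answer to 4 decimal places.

0.1742

P(θ) = 1 / (1 + exp(−a(θ − b)))
P_1 = 1/(1+e^{-2.3100}) = 0.9097
P_2 = 1/(1+e^{-1.4400}) = 0.8085
L = P_1 × (1−P_2) = 0.9097 × 0.1915 = 0.17425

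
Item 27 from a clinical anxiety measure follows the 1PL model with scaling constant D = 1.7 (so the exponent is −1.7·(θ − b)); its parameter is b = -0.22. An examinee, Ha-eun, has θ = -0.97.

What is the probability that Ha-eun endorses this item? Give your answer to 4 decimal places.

0.2184

P(θ) = 1 / (1 + exp(−D·(θ − b)))
Exponent: 1.7 × (-0.97 − (-0.22)) = -1.2750
1/(1 + e^{1.2750}) = 0.2184
P = 0.2184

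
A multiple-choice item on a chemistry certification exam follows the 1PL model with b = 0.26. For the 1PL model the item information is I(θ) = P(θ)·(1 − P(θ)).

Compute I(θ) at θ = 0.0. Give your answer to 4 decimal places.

0.2458

P = 1/(1+e^{0.2600}) = 0.4354
P(1−P) = 0.4354 × 0.5646 = 0.2458
I = P(1−P) = 0.24582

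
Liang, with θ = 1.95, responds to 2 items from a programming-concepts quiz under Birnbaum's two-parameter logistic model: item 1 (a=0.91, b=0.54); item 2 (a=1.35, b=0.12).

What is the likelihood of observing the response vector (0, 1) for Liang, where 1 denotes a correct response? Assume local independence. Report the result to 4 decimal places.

0.2001

P(θ) = 1 / (1 + exp(−a(θ − b)))
P_1 = 1/(1+e^{-1.2831}) = 0.7830
P_2 = 1/(1+e^{-2.4705}) = 0.9220
L = (1−P_1) × P_2 = 0.2170 × 0.9220 = 0.20011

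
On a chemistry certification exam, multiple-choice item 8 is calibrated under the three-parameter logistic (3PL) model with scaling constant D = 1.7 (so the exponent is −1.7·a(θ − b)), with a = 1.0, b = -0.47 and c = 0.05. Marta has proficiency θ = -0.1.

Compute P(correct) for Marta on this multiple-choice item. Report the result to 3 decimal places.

P(θ) = c + (1 − c) · 1 / (1 + exp(−D·a(θ − b)))
Exponent: 1.7 × 1.0 × (-0.1 − (-0.47)) = 0.6290
1/(1 + e^{-0.6290}) = 0.6523
P = 0.05 + 0.95 × 0.6523 = 0.6696

0.670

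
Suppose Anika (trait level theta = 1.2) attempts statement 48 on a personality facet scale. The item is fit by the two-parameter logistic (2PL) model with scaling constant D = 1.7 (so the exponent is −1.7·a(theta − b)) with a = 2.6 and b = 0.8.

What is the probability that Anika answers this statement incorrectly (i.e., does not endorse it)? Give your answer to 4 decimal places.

P(theta) = 1 / (1 + exp(−D·a(theta − b)))
Exponent: 1.7 × 2.6 × (1.2 − 0.8) = 1.7680
1/(1 + e^{-1.7680}) = 0.8542
P = 0.8542
P(incorrect) = 1 − 0.8542 = 0.1458

0.1458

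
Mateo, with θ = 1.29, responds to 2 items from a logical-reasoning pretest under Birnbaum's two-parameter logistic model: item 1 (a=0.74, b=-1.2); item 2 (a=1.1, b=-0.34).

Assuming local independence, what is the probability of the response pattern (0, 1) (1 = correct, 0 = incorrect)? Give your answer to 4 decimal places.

0.1172

P(θ) = 1 / (1 + exp(−a(θ − b)))
P_1 = 1/(1+e^{-1.8426}) = 0.8633
P_2 = 1/(1+e^{-1.7930}) = 0.8573
L = (1−P_1) × P_2 = 0.1367 × 0.8573 = 0.11723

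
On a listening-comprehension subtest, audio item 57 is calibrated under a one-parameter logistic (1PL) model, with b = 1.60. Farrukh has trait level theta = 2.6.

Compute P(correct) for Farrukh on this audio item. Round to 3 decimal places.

P(theta) = 1 / (1 + exp(−(theta − b)))
Exponent: (2.6 − 1.60) = 1.0000
1/(1 + e^{-1.0000}) = 0.7311
P = 0.7311

0.731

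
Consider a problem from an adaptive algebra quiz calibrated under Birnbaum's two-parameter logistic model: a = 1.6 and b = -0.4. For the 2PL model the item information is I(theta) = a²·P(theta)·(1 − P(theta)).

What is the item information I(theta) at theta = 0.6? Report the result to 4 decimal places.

P = 1/(1+e^{-1.6000}) = 0.8320
P(1−P) = 0.8320 × 0.1680 = 0.1398
I = a² × P(1−P) = 1.6² × 0.1398 = 0.35780

0.3578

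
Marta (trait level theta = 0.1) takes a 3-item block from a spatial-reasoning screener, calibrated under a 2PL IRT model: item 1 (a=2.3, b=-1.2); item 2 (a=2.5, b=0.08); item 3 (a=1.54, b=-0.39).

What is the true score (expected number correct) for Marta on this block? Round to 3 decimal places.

2.145

P(theta) = 1 / (1 + exp(−a(theta − b)))
P_1 = 1/(1+e^{-2.9900}) = 0.9521
P_2 = 1/(1+e^{-0.0500}) = 0.5125
P_3 = 1/(1+e^{-0.7546}) = 0.6802
E[score] = 0.9521 + 0.5125 + 0.6802 = 2.1448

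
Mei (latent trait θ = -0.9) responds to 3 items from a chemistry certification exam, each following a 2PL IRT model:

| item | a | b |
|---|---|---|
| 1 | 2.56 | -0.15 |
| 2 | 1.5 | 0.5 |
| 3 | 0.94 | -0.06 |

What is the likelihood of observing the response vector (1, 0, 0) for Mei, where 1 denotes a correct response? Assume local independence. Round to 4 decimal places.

P(θ) = 1 / (1 + exp(−a(θ − b)))
P_1 = 1/(1+e^{1.9200}) = 0.1279
P_2 = 1/(1+e^{2.1000}) = 0.1091
P_3 = 1/(1+e^{0.7896}) = 0.3123
L = P_1 × (1−P_2) × (1−P_3) = 0.1279 × 0.8909 × 0.6877 = 0.07834

0.0783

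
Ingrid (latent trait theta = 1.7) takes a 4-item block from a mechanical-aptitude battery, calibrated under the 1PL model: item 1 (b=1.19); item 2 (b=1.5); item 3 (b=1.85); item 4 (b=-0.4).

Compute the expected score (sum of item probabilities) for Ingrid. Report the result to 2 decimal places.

P(theta) = 1 / (1 + exp(−(theta − b)))
P_1 = 1/(1+e^{-0.5100}) = 0.6248
P_2 = 1/(1+e^{-0.2000}) = 0.5498
P_3 = 1/(1+e^{0.1500}) = 0.4626
P_4 = 1/(1+e^{-2.1000}) = 0.8909
E[score] = 0.6248 + 0.5498 + 0.4626 + 0.8909 = 2.5281

2.53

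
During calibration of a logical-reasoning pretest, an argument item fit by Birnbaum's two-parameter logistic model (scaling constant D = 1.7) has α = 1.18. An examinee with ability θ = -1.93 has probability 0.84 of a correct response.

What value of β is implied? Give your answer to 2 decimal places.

P(θ) = 1 / (1 + exp(−D·α(θ − β)))
logit(0.84) = ln(0.84/0.16) = 1.6582
β = θ − logit/(1.7·α) = -1.93 − 1.6582/2.0060 = -2.7566

-2.76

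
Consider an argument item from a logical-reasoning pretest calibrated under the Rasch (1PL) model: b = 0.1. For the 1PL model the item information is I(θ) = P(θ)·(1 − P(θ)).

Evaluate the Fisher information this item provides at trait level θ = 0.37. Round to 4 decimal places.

0.2455

P = 1/(1+e^{-0.2700}) = 0.5671
P(1−P) = 0.5671 × 0.4329 = 0.2455
I = P(1−P) = 0.24550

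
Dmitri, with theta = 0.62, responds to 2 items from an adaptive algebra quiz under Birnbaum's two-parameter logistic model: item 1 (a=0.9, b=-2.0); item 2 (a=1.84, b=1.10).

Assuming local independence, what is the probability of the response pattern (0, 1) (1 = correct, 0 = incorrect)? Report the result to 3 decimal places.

P(theta) = 1 / (1 + exp(−a(theta − b)))
P_1 = 1/(1+e^{-2.3580}) = 0.9136
P_2 = 1/(1+e^{0.8832}) = 0.2925
L = (1−P_1) × P_2 = 0.0864 × 0.2925 = 0.02528

0.025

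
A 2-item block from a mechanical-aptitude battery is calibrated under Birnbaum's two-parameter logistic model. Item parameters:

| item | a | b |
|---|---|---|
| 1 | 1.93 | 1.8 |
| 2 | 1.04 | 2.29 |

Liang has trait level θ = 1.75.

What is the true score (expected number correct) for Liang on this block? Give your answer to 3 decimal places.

P(θ) = 1 / (1 + exp(−a(θ − b)))
P_1 = 1/(1+e^{0.0965}) = 0.4759
P_2 = 1/(1+e^{0.5616}) = 0.3632
E[score] = 0.4759 + 0.3632 = 0.8391

0.839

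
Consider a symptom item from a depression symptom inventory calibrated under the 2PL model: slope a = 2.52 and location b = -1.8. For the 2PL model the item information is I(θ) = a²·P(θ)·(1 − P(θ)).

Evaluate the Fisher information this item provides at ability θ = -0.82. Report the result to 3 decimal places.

0.457

P = 1/(1+e^{-2.4696}) = 0.9220
P(1−P) = 0.9220 × 0.0780 = 0.0719
I = a² × P(1−P) = 2.52² × 0.0719 = 0.45679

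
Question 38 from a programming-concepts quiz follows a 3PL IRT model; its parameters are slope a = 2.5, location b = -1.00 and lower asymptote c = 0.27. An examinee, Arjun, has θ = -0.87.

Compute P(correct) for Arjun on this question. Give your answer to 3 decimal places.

0.694

P(θ) = c + (1 − c) · 1 / (1 + exp(−a(θ − b)))
Exponent: 2.5 × (-0.87 − (-1.00)) = 0.3250
1/(1 + e^{-0.3250}) = 0.5805
P = 0.27 + 0.73 × 0.5805 = 0.6938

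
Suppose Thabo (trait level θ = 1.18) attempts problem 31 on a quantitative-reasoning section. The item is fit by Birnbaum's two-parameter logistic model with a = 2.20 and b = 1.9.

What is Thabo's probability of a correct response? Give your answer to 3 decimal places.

P(θ) = 1 / (1 + exp(−a(θ − b)))
Exponent: 2.20 × (1.18 − 1.9) = -1.5840
1/(1 + e^{1.5840}) = 0.1702

0.170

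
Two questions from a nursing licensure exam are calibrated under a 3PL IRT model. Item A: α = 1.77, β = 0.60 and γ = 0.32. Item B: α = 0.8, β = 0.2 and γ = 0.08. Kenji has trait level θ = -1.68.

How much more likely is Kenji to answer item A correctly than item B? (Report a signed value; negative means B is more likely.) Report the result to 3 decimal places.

P(θ) = γ + (1 − γ) · 1 / (1 + exp(−α(θ − β)))
P_A = 0.3318
P_B = 0.2473
P_A − P_B = 0.0845

0.085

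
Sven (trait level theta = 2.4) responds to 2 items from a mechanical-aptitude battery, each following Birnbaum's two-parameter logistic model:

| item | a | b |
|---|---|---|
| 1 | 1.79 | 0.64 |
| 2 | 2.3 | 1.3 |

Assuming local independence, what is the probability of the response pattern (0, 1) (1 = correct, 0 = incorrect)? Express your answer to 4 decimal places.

0.0380

P(theta) = 1 / (1 + exp(−a(theta − b)))
P_1 = 1/(1+e^{-3.1504}) = 0.9589
P_2 = 1/(1+e^{-2.5300}) = 0.9262
L = (1−P_1) × P_2 = 0.0411 × 0.9262 = 0.03804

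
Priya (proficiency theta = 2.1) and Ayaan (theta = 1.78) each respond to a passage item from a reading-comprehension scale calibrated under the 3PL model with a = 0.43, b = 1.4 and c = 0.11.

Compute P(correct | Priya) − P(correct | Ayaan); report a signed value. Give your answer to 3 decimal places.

P(theta) = c + (1 − c) · 1 / (1 + exp(−a(theta − b)))
P(Priya) = 0.6215  [exponent 0.3010]
P(Ayaan) = 0.5913  [exponent 0.1634]
Difference = 0.6215 − 0.5913 = 0.0302

0.030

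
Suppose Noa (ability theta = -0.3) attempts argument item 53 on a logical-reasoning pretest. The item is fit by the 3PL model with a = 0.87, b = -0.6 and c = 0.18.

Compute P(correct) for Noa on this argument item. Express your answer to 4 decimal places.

P(theta) = c + (1 − c) · 1 / (1 + exp(−a(theta − b)))
Exponent: 0.87 × (-0.3 − (-0.6)) = 0.2610
1/(1 + e^{-0.2610}) = 0.5649
P = 0.18 + 0.82 × 0.5649 = 0.6432

0.6432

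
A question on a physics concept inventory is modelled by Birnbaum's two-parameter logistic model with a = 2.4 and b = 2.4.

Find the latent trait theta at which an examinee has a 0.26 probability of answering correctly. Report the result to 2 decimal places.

P(theta) = 1 / (1 + exp(−a(theta − b)))
logit = ln(0.2600/0.7400) = -1.0460
theta = b + logit/(a) = 2.4 + (-1.0460)/2.4000 = 1.9642

1.96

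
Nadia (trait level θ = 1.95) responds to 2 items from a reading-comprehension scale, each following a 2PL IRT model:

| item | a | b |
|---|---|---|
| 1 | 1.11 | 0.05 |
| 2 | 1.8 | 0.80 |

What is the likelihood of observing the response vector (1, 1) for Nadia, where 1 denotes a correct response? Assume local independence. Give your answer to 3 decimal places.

0.792

P(θ) = 1 / (1 + exp(−a(θ − b)))
P_1 = 1/(1+e^{-2.1090}) = 0.8918
P_2 = 1/(1+e^{-2.0700}) = 0.8880
L = P_1 × P_2 = 0.8918 × 0.8880 = 0.79185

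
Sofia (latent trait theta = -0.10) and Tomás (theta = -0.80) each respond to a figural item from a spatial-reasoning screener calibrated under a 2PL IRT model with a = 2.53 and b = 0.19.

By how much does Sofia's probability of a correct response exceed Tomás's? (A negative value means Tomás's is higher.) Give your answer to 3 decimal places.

P(theta) = 1 / (1 + exp(−a(theta − b)))
P(Sofia) = 0.3244  [exponent -0.7337]
P(Tomás) = 0.0755  [exponent -2.5047]
Difference = 0.3244 − 0.0755 = 0.2489

0.249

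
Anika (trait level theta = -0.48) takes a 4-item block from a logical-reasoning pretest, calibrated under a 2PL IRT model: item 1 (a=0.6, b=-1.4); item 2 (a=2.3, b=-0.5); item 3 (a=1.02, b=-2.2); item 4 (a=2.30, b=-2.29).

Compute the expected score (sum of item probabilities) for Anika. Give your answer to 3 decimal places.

P(theta) = 1 / (1 + exp(−a(theta − b)))
P_1 = 1/(1+e^{-0.5520}) = 0.6346
P_2 = 1/(1+e^{-0.0460}) = 0.5115
P_3 = 1/(1+e^{-1.7544}) = 0.8525
P_4 = 1/(1+e^{-4.1630}) = 0.9847
E[score] = 0.6346 + 0.5115 + 0.8525 + 0.9847 = 2.9833

2.983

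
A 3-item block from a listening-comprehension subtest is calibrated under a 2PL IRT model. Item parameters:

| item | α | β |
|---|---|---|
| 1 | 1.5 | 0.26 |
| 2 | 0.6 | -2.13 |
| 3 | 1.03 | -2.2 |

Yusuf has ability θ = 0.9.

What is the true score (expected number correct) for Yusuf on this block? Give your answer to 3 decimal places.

P(θ) = 1 / (1 + exp(−α(θ − β)))
P_1 = 1/(1+e^{-0.9600}) = 0.7231
P_2 = 1/(1+e^{-1.8180}) = 0.8603
P_3 = 1/(1+e^{-3.1930}) = 0.9606
E[score] = 0.7231 + 0.8603 + 0.9606 = 2.5440

2.544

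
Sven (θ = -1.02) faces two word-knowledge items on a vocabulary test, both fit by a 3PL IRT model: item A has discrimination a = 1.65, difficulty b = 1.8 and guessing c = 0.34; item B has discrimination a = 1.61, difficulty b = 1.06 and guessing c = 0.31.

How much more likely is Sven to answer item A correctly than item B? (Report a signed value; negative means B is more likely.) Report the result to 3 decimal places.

0.013

P(θ) = c + (1 − c) · 1 / (1 + exp(−a(θ − b)))
P_A = 0.3462
P_B = 0.3334
P_A − P_B = 0.0128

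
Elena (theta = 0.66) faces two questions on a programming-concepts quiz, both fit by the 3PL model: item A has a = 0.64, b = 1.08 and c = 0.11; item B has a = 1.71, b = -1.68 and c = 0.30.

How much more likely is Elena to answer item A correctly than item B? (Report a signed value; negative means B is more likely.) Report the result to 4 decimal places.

-0.4919

P(theta) = c + (1 − c) · 1 / (1 + exp(−a(theta − b)))
P_A = 0.4955
P_B = 0.9874
P_A − P_B = -0.4919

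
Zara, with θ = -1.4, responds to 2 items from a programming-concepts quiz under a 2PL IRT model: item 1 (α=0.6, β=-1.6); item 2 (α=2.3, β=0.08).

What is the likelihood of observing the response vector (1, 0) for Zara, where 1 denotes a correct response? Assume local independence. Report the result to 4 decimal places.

P(θ) = 1 / (1 + exp(−α(θ − β)))
P_1 = 1/(1+e^{-0.1200}) = 0.5300
P_2 = 1/(1+e^{3.4040}) = 0.0322
L = P_1 × (1−P_2) = 0.5300 × 0.9678 = 0.51291

0.5129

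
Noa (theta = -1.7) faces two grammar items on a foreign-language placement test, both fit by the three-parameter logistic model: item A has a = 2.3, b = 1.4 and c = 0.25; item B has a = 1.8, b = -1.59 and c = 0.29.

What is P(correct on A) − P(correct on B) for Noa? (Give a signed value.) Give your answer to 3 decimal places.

-0.359

P(theta) = c + (1 − c) · 1 / (1 + exp(−a(theta − b)))
P_A = 0.2506
P_B = 0.6100
P_A − P_B = -0.3594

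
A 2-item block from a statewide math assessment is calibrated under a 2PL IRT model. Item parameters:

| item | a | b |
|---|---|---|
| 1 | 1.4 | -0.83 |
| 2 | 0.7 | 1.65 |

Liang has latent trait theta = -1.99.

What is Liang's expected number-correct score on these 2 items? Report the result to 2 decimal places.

0.24

P(theta) = 1 / (1 + exp(−a(theta − b)))
P_1 = 1/(1+e^{1.6240}) = 0.1647
P_2 = 1/(1+e^{2.5480}) = 0.0726
E[score] = 0.1647 + 0.0726 = 0.2372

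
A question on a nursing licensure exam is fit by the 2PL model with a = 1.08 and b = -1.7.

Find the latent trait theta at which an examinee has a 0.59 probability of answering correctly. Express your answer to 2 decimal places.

-1.36

P(theta) = 1 / (1 + exp(−a(theta − b)))
logit = ln(0.5900/0.4100) = 0.3640
theta = b + logit/(a) = -1.7 + 0.3640/1.0800 = -1.3630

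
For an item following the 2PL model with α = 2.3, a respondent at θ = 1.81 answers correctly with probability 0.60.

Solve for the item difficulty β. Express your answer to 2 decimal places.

1.63

P(θ) = 1 / (1 + exp(−α(θ − β)))
logit(0.60) = ln(0.60/0.40) = 0.4055
β = θ − logit/(α) = 1.81 − 0.4055/2.3000 = 1.6337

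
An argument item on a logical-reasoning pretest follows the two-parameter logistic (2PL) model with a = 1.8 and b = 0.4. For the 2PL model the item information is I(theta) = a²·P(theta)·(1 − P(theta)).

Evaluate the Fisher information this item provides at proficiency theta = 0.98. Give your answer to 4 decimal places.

P = 1/(1+e^{-1.0440}) = 0.7396
P(1−P) = 0.7396 × 0.2604 = 0.1926
I = a² × P(1−P) = 1.8² × 0.1926 = 0.62396

0.6240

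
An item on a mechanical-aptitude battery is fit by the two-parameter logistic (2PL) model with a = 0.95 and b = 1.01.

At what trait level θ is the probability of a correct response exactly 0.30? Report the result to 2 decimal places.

P(θ) = 1 / (1 + exp(−a(θ − b)))
logit = ln(0.3000/0.7000) = -0.8473
θ = b + logit/(a) = 1.01 + (-0.8473)/0.9500 = 0.1181

0.12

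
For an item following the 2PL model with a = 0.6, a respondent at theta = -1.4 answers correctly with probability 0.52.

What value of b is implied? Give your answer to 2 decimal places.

-1.53

P(theta) = 1 / (1 + exp(−a(theta − b)))
logit(0.52) = ln(0.52/0.48) = 0.0800
b = theta − logit/(a) = -1.4 − 0.0800/0.6000 = -1.5334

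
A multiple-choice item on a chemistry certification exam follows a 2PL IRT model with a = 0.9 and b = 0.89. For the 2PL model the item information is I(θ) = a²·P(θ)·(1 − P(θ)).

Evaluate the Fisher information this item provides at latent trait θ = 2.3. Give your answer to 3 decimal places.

P = 1/(1+e^{-1.2690}) = 0.7806
P(1−P) = 0.7806 × 0.2194 = 0.1713
I = a² × P(1−P) = 0.9² × 0.1713 = 0.13874

0.139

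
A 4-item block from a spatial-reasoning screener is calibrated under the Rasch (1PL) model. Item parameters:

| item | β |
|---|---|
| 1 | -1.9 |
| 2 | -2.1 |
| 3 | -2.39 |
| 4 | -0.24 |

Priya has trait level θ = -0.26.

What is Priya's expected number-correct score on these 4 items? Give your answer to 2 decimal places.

3.09

P(θ) = 1 / (1 + exp(−(θ − β)))
P_1 = 1/(1+e^{-1.6400}) = 0.8375
P_2 = 1/(1+e^{-1.8400}) = 0.8629
P_3 = 1/(1+e^{-2.1300}) = 0.8938
P_4 = 1/(1+e^{0.0200}) = 0.4950
E[score] = 0.8375 + 0.8629 + 0.8938 + 0.4950 = 3.0893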